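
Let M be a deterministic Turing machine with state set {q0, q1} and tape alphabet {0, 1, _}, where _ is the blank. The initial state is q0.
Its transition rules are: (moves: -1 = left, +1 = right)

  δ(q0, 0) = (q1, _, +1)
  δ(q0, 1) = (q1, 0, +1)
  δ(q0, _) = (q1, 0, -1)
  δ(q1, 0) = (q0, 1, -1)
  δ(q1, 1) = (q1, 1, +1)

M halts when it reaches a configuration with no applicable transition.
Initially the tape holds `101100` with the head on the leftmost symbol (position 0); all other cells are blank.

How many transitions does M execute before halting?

state=q0 head=0 tape=[1]01100_   (q0,1)→(q1,0,+1)
state=q1 head=1 tape=0[0]1100_   (q1,0)→(q0,1,-1)
state=q0 head=0 tape=[0]11100_   (q0,0)→(q1,_,+1)
state=q1 head=1 tape=_[1]1100_   (q1,1)→(q1,1,+1)
state=q1 head=2 tape=_1[1]100_   (q1,1)→(q1,1,+1)
state=q1 head=3 tape=_11[1]00_   (q1,1)→(q1,1,+1)
state=q1 head=4 tape=_111[0]0_   (q1,0)→(q0,1,-1)
state=q0 head=3 tape=_11[1]10_   (q0,1)→(q1,0,+1)
state=q1 head=4 tape=_110[1]0_   (q1,1)→(q1,1,+1)
state=q1 head=5 tape=_1101[0]_   (q1,0)→(q0,1,-1)
state=q0 head=4 tape=_110[1]1_   (q0,1)→(q1,0,+1)
state=q1 head=5 tape=_1100[1]_   (q1,1)→(q1,1,+1)
state=q1 head=6 tape=_11001[_]
M halts after 12 transitions.

12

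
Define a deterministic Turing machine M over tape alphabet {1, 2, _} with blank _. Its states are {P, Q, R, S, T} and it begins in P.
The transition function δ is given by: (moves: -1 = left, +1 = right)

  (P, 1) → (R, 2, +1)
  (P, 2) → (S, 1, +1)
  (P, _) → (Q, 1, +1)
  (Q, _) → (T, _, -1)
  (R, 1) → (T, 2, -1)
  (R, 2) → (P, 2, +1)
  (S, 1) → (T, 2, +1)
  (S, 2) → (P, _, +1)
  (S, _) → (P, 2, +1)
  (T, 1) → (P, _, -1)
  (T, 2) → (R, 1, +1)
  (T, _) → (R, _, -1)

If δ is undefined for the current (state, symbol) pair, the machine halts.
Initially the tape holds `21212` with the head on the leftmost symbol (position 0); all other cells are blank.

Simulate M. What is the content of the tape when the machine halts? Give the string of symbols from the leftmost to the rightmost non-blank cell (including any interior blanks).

state=P head=0 tape=[2]1212__   (P,2)→(S,1,+1)
state=S head=1 tape=1[1]212__   (S,1)→(T,2,+1)
state=T head=2 tape=12[2]12__   (T,2)→(R,1,+1)
state=R head=3 tape=121[1]2__   (R,1)→(T,2,-1)
state=T head=2 tape=12[1]22__   (T,1)→(P,_,-1)
state=P head=1 tape=1[2]_22__   (P,2)→(S,1,+1)
state=S head=2 tape=11[_]22__   (S,_)→(P,2,+1)
state=P head=3 tape=112[2]2__   (P,2)→(S,1,+1)
state=S head=4 tape=1121[2]__   (S,2)→(P,_,+1)
state=P head=5 tape=1121_[_]_   (P,_)→(Q,1,+1)
state=Q head=6 tape=1121_1[_]   (Q,_)→(T,_,-1)
state=T head=5 tape=1121_[1]_   (T,1)→(P,_,-1)
state=P head=4 tape=1121[_]__   (P,_)→(Q,1,+1)
state=Q head=5 tape=11211[_]_   (Q,_)→(T,_,-1)
state=T head=4 tape=1121[1]__   (T,1)→(P,_,-1)
state=P head=3 tape=112[1]___   (P,1)→(R,2,+1)
state=R head=4 tape=1122[_]__
The non-blank tape span at halt is 1122.

1122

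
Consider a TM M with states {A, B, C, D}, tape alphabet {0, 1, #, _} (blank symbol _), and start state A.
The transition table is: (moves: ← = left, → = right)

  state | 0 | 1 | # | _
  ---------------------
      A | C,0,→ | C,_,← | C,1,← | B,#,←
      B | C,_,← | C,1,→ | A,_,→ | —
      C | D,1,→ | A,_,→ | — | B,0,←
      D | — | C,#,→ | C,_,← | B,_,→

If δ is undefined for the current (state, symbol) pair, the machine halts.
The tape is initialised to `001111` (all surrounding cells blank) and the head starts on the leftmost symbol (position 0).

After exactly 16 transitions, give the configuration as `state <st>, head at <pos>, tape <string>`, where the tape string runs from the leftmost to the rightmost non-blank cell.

state B, head at 2, tape 0110_1

A | [0]01111   read 0 → write 0, move →, go to C
C | 0[0]1111   read 0 → write 1, move →, go to D
D | 01[1]111   read 1 → write #, move →, go to C
C | 01#[1]11   read 1 → write _, move →, go to A
A | 01#_[1]1   read 1 → write _, move ←, go to C
C | 01#[_]_1   read _ → write 0, move ←, go to B
B | 01[#]0_1   read # → write _, move →, go to A
A | 01_[0]_1   read 0 → write 0, move →, go to C
C | 01_0[_]1   read _ → write 0, move ←, go to B
B | 01_[0]01   read 0 → write _, move ←, go to C
C | 01[_]_01   read _ → write 0, move ←, go to B
B | 0[1]0_01   read 1 → write 1, move →, go to C
C | 01[0]_01   read 0 → write 1, move →, go to D
D | 011[_]01   read _ → write _, move →, go to B
B | 011_[0]1   read 0 → write _, move ←, go to C
C | 011[_]_1   read _ → write 0, move ←, go to B
B | 01[1]0_1
After 16 steps: state B, head at 2, tape 0110_1.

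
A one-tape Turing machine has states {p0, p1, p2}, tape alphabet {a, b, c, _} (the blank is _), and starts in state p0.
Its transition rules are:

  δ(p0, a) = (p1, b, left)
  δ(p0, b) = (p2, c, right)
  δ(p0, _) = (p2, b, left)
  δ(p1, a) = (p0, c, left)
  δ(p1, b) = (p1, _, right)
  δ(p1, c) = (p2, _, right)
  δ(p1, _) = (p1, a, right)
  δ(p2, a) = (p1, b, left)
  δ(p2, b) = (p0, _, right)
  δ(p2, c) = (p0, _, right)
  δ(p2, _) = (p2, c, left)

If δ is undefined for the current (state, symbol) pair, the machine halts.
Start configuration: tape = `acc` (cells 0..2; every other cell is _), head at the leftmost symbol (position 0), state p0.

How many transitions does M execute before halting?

state=p0 head=0 tape=__[a]cc_   (p0,a)→(p1,b,left)
state=p1 head=-1 tape=_[_]bcc_   (p1,_)→(p1,a,right)
state=p1 head=0 tape=_a[b]cc_   (p1,b)→(p1,_,right)
state=p1 head=1 tape=_a_[c]c_   (p1,c)→(p2,_,right)
state=p2 head=2 tape=_a__[c]_   (p2,c)→(p0,_,right)
state=p0 head=3 tape=_a___[_]   (p0,_)→(p2,b,left)
state=p2 head=2 tape=_a__[_]b   (p2,_)→(p2,c,left)
state=p2 head=1 tape=_a_[_]cb   (p2,_)→(p2,c,left)
state=p2 head=0 tape=_a[_]ccb   (p2,_)→(p2,c,left)
state=p2 head=-1 tape=_[a]cccb   (p2,a)→(p1,b,left)
state=p1 head=-2 tape=[_]bcccb   (p1,_)→(p1,a,right)
state=p1 head=-1 tape=a[b]cccb   (p1,b)→(p1,_,right)
state=p1 head=0 tape=a_[c]ccb   (p1,c)→(p2,_,right)
state=p2 head=1 tape=a__[c]cb   (p2,c)→(p0,_,right)
state=p0 head=2 tape=a___[c]b
M halts after 14 transitions.

14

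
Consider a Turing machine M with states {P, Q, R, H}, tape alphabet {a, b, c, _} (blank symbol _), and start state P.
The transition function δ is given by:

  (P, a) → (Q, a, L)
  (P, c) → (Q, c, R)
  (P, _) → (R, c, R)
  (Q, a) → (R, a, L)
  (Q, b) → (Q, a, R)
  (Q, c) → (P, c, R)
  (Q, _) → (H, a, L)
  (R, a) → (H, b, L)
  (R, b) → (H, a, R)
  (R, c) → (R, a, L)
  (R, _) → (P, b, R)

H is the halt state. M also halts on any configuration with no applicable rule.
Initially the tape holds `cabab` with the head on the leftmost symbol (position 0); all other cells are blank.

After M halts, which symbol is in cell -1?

b

P | __[c]abab   read c → write c, move R, go to Q
Q | __c[a]bab   read a → write a, move L, go to R
R | __[c]abab   read c → write a, move L, go to R
R | _[_]aabab   read _ → write b, move R, go to P
P | _b[a]abab   read a → write a, move L, go to Q
Q | _[b]aabab   read b → write a, move R, go to Q
Q | _a[a]abab   read a → write a, move L, go to R
R | _[a]aabab   read a → write b, move L, go to H
H | [_]baabab
Cell -1 holds b when M halts.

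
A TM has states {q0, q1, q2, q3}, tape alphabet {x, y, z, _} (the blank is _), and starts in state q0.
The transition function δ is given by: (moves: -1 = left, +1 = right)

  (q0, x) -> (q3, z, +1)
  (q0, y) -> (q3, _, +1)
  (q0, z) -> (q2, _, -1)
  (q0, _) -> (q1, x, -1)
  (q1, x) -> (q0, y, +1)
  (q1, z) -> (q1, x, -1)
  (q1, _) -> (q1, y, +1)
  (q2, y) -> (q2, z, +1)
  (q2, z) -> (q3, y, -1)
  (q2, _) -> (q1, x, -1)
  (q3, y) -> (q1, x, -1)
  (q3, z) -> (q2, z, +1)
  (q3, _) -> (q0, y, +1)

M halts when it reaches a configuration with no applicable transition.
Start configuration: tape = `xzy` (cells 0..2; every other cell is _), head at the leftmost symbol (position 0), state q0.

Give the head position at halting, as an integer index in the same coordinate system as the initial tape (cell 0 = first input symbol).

q0 | _[x]zy_   read x → write z, move +1, go to q3
q3 | _z[z]y_   read z → write z, move +1, go to q2
q2 | _zz[y]_   read y → write z, move +1, go to q2
q2 | _zzz[_]   read _ → write x, move -1, go to q1
q1 | _zz[z]x   read z → write x, move -1, go to q1
q1 | _z[z]xx   read z → write x, move -1, go to q1
q1 | _[z]xxx   read z → write x, move -1, go to q1
q1 | [_]xxxx   read _ → write y, move +1, go to q1
q1 | y[x]xxx   read x → write y, move +1, go to q0
q0 | yy[x]xx   read x → write z, move +1, go to q3
q3 | yyz[x]x
At halt the head is at cell 2.

2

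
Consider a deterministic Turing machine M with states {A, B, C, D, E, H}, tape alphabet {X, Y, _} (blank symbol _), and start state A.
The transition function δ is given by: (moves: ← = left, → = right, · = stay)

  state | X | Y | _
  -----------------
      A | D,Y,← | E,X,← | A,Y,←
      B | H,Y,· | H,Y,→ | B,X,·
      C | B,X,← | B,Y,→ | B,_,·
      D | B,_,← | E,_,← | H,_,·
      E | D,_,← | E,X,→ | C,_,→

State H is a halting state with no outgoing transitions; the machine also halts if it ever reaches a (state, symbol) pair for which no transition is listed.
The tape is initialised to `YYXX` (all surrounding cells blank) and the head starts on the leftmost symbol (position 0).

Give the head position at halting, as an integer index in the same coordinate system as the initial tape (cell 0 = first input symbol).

A | _[Y]YXX   read Y → write X, move ←, go to E
E | [_]XYXX   read _ → write _, move →, go to C
C | _[X]YXX   read X → write X, move ←, go to B
B | [_]XYXX   read _ → write X, move ·, go to B
B | [X]XYXX   read X → write Y, move ·, go to H
H | [Y]XYXX
At halt the head is at cell -1.

-1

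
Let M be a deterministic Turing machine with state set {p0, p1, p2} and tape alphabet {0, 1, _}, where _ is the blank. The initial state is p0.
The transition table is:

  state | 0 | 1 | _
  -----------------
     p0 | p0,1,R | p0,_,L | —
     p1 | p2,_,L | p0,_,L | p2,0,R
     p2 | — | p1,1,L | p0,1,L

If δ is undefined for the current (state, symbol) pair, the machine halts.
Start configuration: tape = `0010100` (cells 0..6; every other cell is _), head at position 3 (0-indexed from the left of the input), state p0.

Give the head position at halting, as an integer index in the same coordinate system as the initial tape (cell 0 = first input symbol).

state=p0 head=3 tape=001[0]100   (p0,0)→(p0,1,R)
state=p0 head=4 tape=0011[1]00   (p0,1)→(p0,_,L)
state=p0 head=3 tape=001[1]_00   (p0,1)→(p0,_,L)
state=p0 head=2 tape=00[1]__00   (p0,1)→(p0,_,L)
state=p0 head=1 tape=0[0]___00   (p0,0)→(p0,1,R)
state=p0 head=2 tape=01[_]__00
At halt the head is at cell 2.

2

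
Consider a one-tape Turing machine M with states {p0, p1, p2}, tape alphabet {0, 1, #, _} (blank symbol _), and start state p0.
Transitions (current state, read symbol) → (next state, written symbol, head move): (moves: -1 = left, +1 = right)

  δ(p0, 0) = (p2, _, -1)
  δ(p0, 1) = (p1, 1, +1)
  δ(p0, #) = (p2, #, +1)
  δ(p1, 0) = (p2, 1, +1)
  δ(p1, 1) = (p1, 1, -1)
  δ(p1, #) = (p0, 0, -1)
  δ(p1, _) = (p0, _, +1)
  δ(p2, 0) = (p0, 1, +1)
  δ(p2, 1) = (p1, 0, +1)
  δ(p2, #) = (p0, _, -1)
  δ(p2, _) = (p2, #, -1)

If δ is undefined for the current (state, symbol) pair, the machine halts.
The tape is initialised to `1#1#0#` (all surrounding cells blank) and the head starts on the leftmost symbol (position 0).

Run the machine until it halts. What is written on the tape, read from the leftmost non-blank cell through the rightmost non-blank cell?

11_#1__#

state=p0 head=0 tape=[1]#1#0#__   (p0,1)→(p1,1,+1)
state=p1 head=1 tape=1[#]1#0#__   (p1,#)→(p0,0,-1)
state=p0 head=0 tape=[1]01#0#__   (p0,1)→(p1,1,+1)
state=p1 head=1 tape=1[0]1#0#__   (p1,0)→(p2,1,+1)
state=p2 head=2 tape=11[1]#0#__   (p2,1)→(p1,0,+1)
state=p1 head=3 tape=110[#]0#__   (p1,#)→(p0,0,-1)
state=p0 head=2 tape=11[0]00#__   (p0,0)→(p2,_,-1)
state=p2 head=1 tape=1[1]_00#__   (p2,1)→(p1,0,+1)
state=p1 head=2 tape=10[_]00#__   (p1,_)→(p0,_,+1)
state=p0 head=3 tape=10_[0]0#__   (p0,0)→(p2,_,-1)
state=p2 head=2 tape=10[_]_0#__   (p2,_)→(p2,#,-1)
state=p2 head=1 tape=1[0]#_0#__   (p2,0)→(p0,1,+1)
state=p0 head=2 tape=11[#]_0#__   (p0,#)→(p2,#,+1)
state=p2 head=3 tape=11#[_]0#__   (p2,_)→(p2,#,-1)
state=p2 head=2 tape=11[#]#0#__   (p2,#)→(p0,_,-1)
state=p0 head=1 tape=1[1]_#0#__   (p0,1)→(p1,1,+1)
state=p1 head=2 tape=11[_]#0#__   (p1,_)→(p0,_,+1)
state=p0 head=3 tape=11_[#]0#__   (p0,#)→(p2,#,+1)
state=p2 head=4 tape=11_#[0]#__   (p2,0)→(p0,1,+1)
state=p0 head=5 tape=11_#1[#]__   (p0,#)→(p2,#,+1)
state=p2 head=6 tape=11_#1#[_]_   (p2,_)→(p2,#,-1)
state=p2 head=5 tape=11_#1[#]#_   (p2,#)→(p0,_,-1)
state=p0 head=4 tape=11_#[1]_#_   (p0,1)→(p1,1,+1)
state=p1 head=5 tape=11_#1[_]#_   (p1,_)→(p0,_,+1)
state=p0 head=6 tape=11_#1_[#]_   (p0,#)→(p2,#,+1)
state=p2 head=7 tape=11_#1_#[_]   (p2,_)→(p2,#,-1)
state=p2 head=6 tape=11_#1_[#]#   (p2,#)→(p0,_,-1)
state=p0 head=5 tape=11_#1[_]_#
The non-blank tape span at halt is 11_#1__#.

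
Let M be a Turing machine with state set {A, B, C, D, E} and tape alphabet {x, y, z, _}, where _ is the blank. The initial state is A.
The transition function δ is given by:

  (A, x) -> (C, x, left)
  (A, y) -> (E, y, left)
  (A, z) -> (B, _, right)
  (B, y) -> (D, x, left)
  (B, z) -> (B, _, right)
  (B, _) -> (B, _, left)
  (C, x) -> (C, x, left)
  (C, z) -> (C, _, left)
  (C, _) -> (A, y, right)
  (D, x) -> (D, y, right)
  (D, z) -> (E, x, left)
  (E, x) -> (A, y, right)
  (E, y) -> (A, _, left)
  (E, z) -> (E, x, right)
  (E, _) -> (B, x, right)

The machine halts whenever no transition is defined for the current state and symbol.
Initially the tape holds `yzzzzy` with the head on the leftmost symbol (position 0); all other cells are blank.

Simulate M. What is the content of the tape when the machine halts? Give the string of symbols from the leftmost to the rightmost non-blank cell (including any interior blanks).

yy_xzzzy

state=A head=0 tape=__[y]zzzzy   (A,y)→(E,y,left)
state=E head=-1 tape=_[_]yzzzzy   (E,_)→(B,x,right)
state=B head=0 tape=_x[y]zzzzy   (B,y)→(D,x,left)
state=D head=-1 tape=_[x]xzzzzy   (D,x)→(D,y,right)
state=D head=0 tape=_y[x]zzzzy   (D,x)→(D,y,right)
state=D head=1 tape=_yy[z]zzzy   (D,z)→(E,x,left)
state=E head=0 tape=_y[y]xzzzy   (E,y)→(A,_,left)
state=A head=-1 tape=_[y]_xzzzy   (A,y)→(E,y,left)
state=E head=-2 tape=[_]y_xzzzy   (E,_)→(B,x,right)
state=B head=-1 tape=x[y]_xzzzy   (B,y)→(D,x,left)
state=D head=-2 tape=[x]x_xzzzy   (D,x)→(D,y,right)
state=D head=-1 tape=y[x]_xzzzy   (D,x)→(D,y,right)
state=D head=0 tape=yy[_]xzzzy
The non-blank tape span at halt is yy_xzzzy.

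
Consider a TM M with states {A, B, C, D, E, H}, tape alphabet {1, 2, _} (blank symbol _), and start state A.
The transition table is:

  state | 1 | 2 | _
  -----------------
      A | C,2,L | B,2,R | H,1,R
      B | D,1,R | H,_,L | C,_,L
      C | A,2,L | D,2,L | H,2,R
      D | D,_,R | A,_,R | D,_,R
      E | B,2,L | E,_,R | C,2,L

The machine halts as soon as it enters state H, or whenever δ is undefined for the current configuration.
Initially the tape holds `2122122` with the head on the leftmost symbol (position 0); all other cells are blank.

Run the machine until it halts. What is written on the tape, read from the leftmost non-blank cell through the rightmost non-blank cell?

state=A head=0 tape=[2]122122__   (A,2)→(B,2,R)
state=B head=1 tape=2[1]22122__   (B,1)→(D,1,R)
state=D head=2 tape=21[2]2122__   (D,2)→(A,_,R)
state=A head=3 tape=21_[2]122__   (A,2)→(B,2,R)
state=B head=4 tape=21_2[1]22__   (B,1)→(D,1,R)
state=D head=5 tape=21_21[2]2__   (D,2)→(A,_,R)
state=A head=6 tape=21_21_[2]__   (A,2)→(B,2,R)
state=B head=7 tape=21_21_2[_]_   (B,_)→(C,_,L)
state=C head=6 tape=21_21_[2]__   (C,2)→(D,2,L)
state=D head=5 tape=21_21[_]2__   (D,_)→(D,_,R)
state=D head=6 tape=21_21_[2]__   (D,2)→(A,_,R)
state=A head=7 tape=21_21__[_]_   (A,_)→(H,1,R)
state=H head=8 tape=21_21__1[_]
The non-blank tape span at halt is 21_21__1.

21_21__1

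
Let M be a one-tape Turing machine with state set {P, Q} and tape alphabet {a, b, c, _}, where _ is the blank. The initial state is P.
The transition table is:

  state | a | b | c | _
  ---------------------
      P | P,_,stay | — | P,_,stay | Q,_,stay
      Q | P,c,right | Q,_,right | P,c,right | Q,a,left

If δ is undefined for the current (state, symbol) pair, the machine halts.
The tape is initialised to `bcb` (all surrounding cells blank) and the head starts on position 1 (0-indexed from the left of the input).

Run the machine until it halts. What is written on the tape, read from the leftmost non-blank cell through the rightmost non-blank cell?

state=P head=1 tape=b[c]b   (P,c)→(P,_,stay)
state=P head=1 tape=b[_]b   (P,_)→(Q,_,stay)
state=Q head=1 tape=b[_]b   (Q,_)→(Q,a,left)
state=Q head=0 tape=[b]ab   (Q,b)→(Q,_,right)
state=Q head=1 tape=_[a]b   (Q,a)→(P,c,right)
state=P head=2 tape=_c[b]
The non-blank tape span at halt is cb.

cb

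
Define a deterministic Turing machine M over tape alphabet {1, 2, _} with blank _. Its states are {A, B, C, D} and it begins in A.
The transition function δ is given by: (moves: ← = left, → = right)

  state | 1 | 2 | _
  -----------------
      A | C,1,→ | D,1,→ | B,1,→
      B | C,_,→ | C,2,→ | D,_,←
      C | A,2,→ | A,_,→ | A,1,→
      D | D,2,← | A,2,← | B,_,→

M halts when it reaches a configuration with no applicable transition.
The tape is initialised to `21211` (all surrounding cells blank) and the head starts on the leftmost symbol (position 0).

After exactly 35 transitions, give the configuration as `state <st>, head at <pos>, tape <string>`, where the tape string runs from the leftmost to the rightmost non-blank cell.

state D, head at 7, tape 2_2_2_1

state=A head=0 tape=_[2]1211____   (A,2)→(D,1,→)
state=D head=1 tape=_1[1]211____   (D,1)→(D,2,←)
state=D head=0 tape=_[1]2211____   (D,1)→(D,2,←)
state=D head=-1 tape=[_]22211____   (D,_)→(B,_,→)
state=B head=0 tape=_[2]2211____   (B,2)→(C,2,→)
state=C head=1 tape=_2[2]211____   (C,2)→(A,_,→)
state=A head=2 tape=_2_[2]11____   (A,2)→(D,1,→)
state=D head=3 tape=_2_1[1]1____   (D,1)→(D,2,←)
state=D head=2 tape=_2_[1]21____   (D,1)→(D,2,←)
state=D head=1 tape=_2[_]221____   (D,_)→(B,_,→)
state=B head=2 tape=_2_[2]21____   (B,2)→(C,2,→)
state=C head=3 tape=_2_2[2]1____   (C,2)→(A,_,→)
state=A head=4 tape=_2_2_[1]____   (A,1)→(C,1,→)
state=C head=5 tape=_2_2_1[_]___   (C,_)→(A,1,→)
state=A head=6 tape=_2_2_11[_]__   (A,_)→(B,1,→)
state=B head=7 tape=_2_2_111[_]_   (B,_)→(D,_,←)
state=D head=6 tape=_2_2_11[1]__   (D,1)→(D,2,←)
state=D head=5 tape=_2_2_1[1]2__   (D,1)→(D,2,←)
state=D head=4 tape=_2_2_[1]22__   (D,1)→(D,2,←)
state=D head=3 tape=_2_2[_]222__   (D,_)→(B,_,→)
state=B head=4 tape=_2_2_[2]22__   (B,2)→(C,2,→)
state=C head=5 tape=_2_2_2[2]2__   (C,2)→(A,_,→)
state=A head=6 tape=_2_2_2_[2]__   (A,2)→(D,1,→)
state=D head=7 tape=_2_2_2_1[_]_   (D,_)→(B,_,→)
state=B head=8 tape=_2_2_2_1_[_]   (B,_)→(D,_,←)
state=D head=7 tape=_2_2_2_1[_]_   (D,_)→(B,_,→)
state=B head=8 tape=_2_2_2_1_[_]   (B,_)→(D,_,←)
state=D head=7 tape=_2_2_2_1[_]_   (D,_)→(B,_,→)
state=B head=8 tape=_2_2_2_1_[_]   (B,_)→(D,_,←)
state=D head=7 tape=_2_2_2_1[_]_   (D,_)→(B,_,→)
state=B head=8 tape=_2_2_2_1_[_]   (B,_)→(D,_,←)
state=D head=7 tape=_2_2_2_1[_]_   (D,_)→(B,_,→)
state=B head=8 tape=_2_2_2_1_[_]   (B,_)→(D,_,←)
state=D head=7 tape=_2_2_2_1[_]_   (D,_)→(B,_,→)
state=B head=8 tape=_2_2_2_1_[_]   (B,_)→(D,_,←)
state=D head=7 tape=_2_2_2_1[_]_
After 35 steps: state D, head at 7, tape 2_2_2_1.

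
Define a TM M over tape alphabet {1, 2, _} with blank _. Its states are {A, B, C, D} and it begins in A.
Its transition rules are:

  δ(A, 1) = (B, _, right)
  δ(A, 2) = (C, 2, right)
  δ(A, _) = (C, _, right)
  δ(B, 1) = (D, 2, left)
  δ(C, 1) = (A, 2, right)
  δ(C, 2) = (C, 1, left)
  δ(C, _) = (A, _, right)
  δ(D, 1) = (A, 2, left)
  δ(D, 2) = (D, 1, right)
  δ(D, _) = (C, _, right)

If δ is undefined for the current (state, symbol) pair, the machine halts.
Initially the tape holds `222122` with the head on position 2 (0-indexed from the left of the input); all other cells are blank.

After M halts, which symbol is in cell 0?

_

A | _22[2]122_   read 2 → write 2, move right, go to C
C | _222[1]22_   read 1 → write 2, move right, go to A
A | _2222[2]2_   read 2 → write 2, move right, go to C
C | _22222[2]_   read 2 → write 1, move left, go to C
C | _2222[2]1_   read 2 → write 1, move left, go to C
C | _222[2]11_   read 2 → write 1, move left, go to C
C | _22[2]111_   read 2 → write 1, move left, go to C
C | _2[2]1111_   read 2 → write 1, move left, go to C
C | _[2]11111_   read 2 → write 1, move left, go to C
C | [_]111111_   read _ → write _, move right, go to A
A | _[1]11111_   read 1 → write _, move right, go to B
B | __[1]1111_   read 1 → write 2, move left, go to D
D | _[_]21111_   read _ → write _, move right, go to C
C | __[2]1111_   read 2 → write 1, move left, go to C
C | _[_]11111_   read _ → write _, move right, go to A
A | __[1]1111_   read 1 → write _, move right, go to B
B | ___[1]111_   read 1 → write 2, move left, go to D
D | __[_]2111_   read _ → write _, move right, go to C
C | ___[2]111_   read 2 → write 1, move left, go to C
C | __[_]1111_   read _ → write _, move right, go to A
A | ___[1]111_   read 1 → write _, move right, go to B
B | ____[1]11_   read 1 → write 2, move left, go to D
D | ___[_]211_   read _ → write _, move right, go to C
C | ____[2]11_   read 2 → write 1, move left, go to C
C | ___[_]111_   read _ → write _, move right, go to A
A | ____[1]11_   read 1 → write _, move right, go to B
B | _____[1]1_   read 1 → write 2, move left, go to D
D | ____[_]21_   read _ → write _, move right, go to C
C | _____[2]1_   read 2 → write 1, move left, go to C
C | ____[_]11_   read _ → write _, move right, go to A
A | _____[1]1_   read 1 → write _, move right, go to B
B | ______[1]_   read 1 → write 2, move left, go to D
D | _____[_]2_   read _ → write _, move right, go to C
C | ______[2]_   read 2 → write 1, move left, go to C
C | _____[_]1_   read _ → write _, move right, go to A
A | ______[1]_   read 1 → write _, move right, go to B
B | _______[_]
Cell 0 holds _ when M halts.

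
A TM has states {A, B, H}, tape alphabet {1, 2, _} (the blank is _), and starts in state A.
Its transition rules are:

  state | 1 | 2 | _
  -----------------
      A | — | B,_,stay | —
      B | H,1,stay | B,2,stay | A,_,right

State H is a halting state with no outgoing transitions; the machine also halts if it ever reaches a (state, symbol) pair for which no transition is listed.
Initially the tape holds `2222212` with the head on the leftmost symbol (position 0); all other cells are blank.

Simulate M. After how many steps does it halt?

state=A head=0 tape=[2]222212   (A,2)→(B,_,stay)
state=B head=0 tape=[_]222212   (B,_)→(A,_,right)
state=A head=1 tape=_[2]22212   (A,2)→(B,_,stay)
state=B head=1 tape=_[_]22212   (B,_)→(A,_,right)
state=A head=2 tape=__[2]2212   (A,2)→(B,_,stay)
state=B head=2 tape=__[_]2212   (B,_)→(A,_,right)
state=A head=3 tape=___[2]212   (A,2)→(B,_,stay)
state=B head=3 tape=___[_]212   (B,_)→(A,_,right)
state=A head=4 tape=____[2]12   (A,2)→(B,_,stay)
state=B head=4 tape=____[_]12   (B,_)→(A,_,right)
state=A head=5 tape=_____[1]2
M halts after 10 transitions.

10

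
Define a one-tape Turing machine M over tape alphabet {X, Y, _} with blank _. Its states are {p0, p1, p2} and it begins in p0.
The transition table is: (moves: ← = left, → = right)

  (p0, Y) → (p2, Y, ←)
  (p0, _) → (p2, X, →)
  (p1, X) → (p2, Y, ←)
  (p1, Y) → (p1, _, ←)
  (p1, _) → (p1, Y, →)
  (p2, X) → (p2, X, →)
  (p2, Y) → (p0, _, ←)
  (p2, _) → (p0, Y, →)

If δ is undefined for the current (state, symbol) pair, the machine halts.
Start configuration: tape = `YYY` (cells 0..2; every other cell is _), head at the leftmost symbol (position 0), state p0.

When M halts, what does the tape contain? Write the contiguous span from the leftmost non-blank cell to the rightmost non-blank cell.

p0 | __[Y]YY   read Y → write Y, move ←, go to p2
p2 | _[_]YYY   read _ → write Y, move →, go to p0
p0 | _Y[Y]YY   read Y → write Y, move ←, go to p2
p2 | _[Y]YYY   read Y → write _, move ←, go to p0
p0 | [_]_YYY   read _ → write X, move →, go to p2
p2 | X[_]YYY   read _ → write Y, move →, go to p0
p0 | XY[Y]YY   read Y → write Y, move ←, go to p2
p2 | X[Y]YYY   read Y → write _, move ←, go to p0
p0 | [X]_YYY
The non-blank tape span at halt is X_YYY.

X_YYY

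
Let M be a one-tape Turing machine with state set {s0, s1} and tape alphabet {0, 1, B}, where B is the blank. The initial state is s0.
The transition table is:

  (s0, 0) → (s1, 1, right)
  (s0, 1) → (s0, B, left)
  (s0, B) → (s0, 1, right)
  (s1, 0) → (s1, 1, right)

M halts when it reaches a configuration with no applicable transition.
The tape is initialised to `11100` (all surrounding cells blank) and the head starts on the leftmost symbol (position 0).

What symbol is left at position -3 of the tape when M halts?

state=s0 head=0 tape=BBB[1]1100B   (s0,1)→(s0,B,left)
state=s0 head=-1 tape=BB[B]B1100B   (s0,B)→(s0,1,right)
state=s0 head=0 tape=BB1[B]1100B   (s0,B)→(s0,1,right)
state=s0 head=1 tape=BB11[1]100B   (s0,1)→(s0,B,left)
state=s0 head=0 tape=BB1[1]B100B   (s0,1)→(s0,B,left)
state=s0 head=-1 tape=BB[1]BB100B   (s0,1)→(s0,B,left)
state=s0 head=-2 tape=B[B]BBB100B   (s0,B)→(s0,1,right)
state=s0 head=-1 tape=B1[B]BB100B   (s0,B)→(s0,1,right)
state=s0 head=0 tape=B11[B]B100B   (s0,B)→(s0,1,right)
state=s0 head=1 tape=B111[B]100B   (s0,B)→(s0,1,right)
state=s0 head=2 tape=B1111[1]00B   (s0,1)→(s0,B,left)
state=s0 head=1 tape=B111[1]B00B   (s0,1)→(s0,B,left)
state=s0 head=0 tape=B11[1]BB00B   (s0,1)→(s0,B,left)
state=s0 head=-1 tape=B1[1]BBB00B   (s0,1)→(s0,B,left)
state=s0 head=-2 tape=B[1]BBBB00B   (s0,1)→(s0,B,left)
state=s0 head=-3 tape=[B]BBBBB00B   (s0,B)→(s0,1,right)
state=s0 head=-2 tape=1[B]BBBB00B   (s0,B)→(s0,1,right)
state=s0 head=-1 tape=11[B]BBB00B   (s0,B)→(s0,1,right)
state=s0 head=0 tape=111[B]BB00B   (s0,B)→(s0,1,right)
state=s0 head=1 tape=1111[B]B00B   (s0,B)→(s0,1,right)
state=s0 head=2 tape=11111[B]00B   (s0,B)→(s0,1,right)
state=s0 head=3 tape=111111[0]0B   (s0,0)→(s1,1,right)
state=s1 head=4 tape=1111111[0]B   (s1,0)→(s1,1,right)
state=s1 head=5 tape=11111111[B]
Cell -3 holds 1 when M halts.

1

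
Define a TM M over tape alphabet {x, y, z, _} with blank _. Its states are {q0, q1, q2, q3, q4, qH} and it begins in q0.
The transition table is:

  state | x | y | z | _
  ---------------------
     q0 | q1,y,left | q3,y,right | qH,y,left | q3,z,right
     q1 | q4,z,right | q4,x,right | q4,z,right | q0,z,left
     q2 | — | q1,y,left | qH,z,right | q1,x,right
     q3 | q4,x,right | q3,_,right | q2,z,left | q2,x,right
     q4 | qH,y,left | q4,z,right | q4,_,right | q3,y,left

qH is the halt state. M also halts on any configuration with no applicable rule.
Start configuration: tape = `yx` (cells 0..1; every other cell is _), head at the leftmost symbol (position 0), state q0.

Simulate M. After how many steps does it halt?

7

state=q0 head=0 tape=[y]x__   (q0,y)→(q3,y,right)
state=q3 head=1 tape=y[x]__   (q3,x)→(q4,x,right)
state=q4 head=2 tape=yx[_]_   (q4,_)→(q3,y,left)
state=q3 head=1 tape=y[x]y_   (q3,x)→(q4,x,right)
state=q4 head=2 tape=yx[y]_   (q4,y)→(q4,z,right)
state=q4 head=3 tape=yxz[_]   (q4,_)→(q3,y,left)
state=q3 head=2 tape=yx[z]y   (q3,z)→(q2,z,left)
state=q2 head=1 tape=y[x]zy
M halts after 7 transitions.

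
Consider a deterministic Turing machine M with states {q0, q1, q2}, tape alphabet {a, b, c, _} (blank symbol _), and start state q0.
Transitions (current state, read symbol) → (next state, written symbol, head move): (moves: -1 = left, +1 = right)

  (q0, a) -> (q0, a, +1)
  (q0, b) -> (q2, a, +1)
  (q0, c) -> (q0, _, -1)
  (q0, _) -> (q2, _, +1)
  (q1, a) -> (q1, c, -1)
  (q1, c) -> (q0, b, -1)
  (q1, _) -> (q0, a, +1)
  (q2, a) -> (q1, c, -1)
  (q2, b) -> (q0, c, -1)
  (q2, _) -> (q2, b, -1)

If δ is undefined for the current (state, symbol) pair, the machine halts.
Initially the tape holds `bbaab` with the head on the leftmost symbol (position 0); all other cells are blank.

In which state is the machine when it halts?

state=q0 head=0 tape=[b]baab   (q0,b)→(q2,a,+1)
state=q2 head=1 tape=a[b]aab   (q2,b)→(q0,c,-1)
state=q0 head=0 tape=[a]caab   (q0,a)→(q0,a,+1)
state=q0 head=1 tape=a[c]aab   (q0,c)→(q0,_,-1)
state=q0 head=0 tape=[a]_aab   (q0,a)→(q0,a,+1)
state=q0 head=1 tape=a[_]aab   (q0,_)→(q2,_,+1)
state=q2 head=2 tape=a_[a]ab   (q2,a)→(q1,c,-1)
state=q1 head=1 tape=a[_]cab   (q1,_)→(q0,a,+1)
state=q0 head=2 tape=aa[c]ab   (q0,c)→(q0,_,-1)
state=q0 head=1 tape=a[a]_ab   (q0,a)→(q0,a,+1)
state=q0 head=2 tape=aa[_]ab   (q0,_)→(q2,_,+1)
state=q2 head=3 tape=aa_[a]b   (q2,a)→(q1,c,-1)
state=q1 head=2 tape=aa[_]cb   (q1,_)→(q0,a,+1)
state=q0 head=3 tape=aaa[c]b   (q0,c)→(q0,_,-1)
state=q0 head=2 tape=aa[a]_b   (q0,a)→(q0,a,+1)
state=q0 head=3 tape=aaa[_]b   (q0,_)→(q2,_,+1)
state=q2 head=4 tape=aaa_[b]   (q2,b)→(q0,c,-1)
state=q0 head=3 tape=aaa[_]c   (q0,_)→(q2,_,+1)
state=q2 head=4 tape=aaa_[c]
No transition is defined for (q2, c); M halts in state q2.

q2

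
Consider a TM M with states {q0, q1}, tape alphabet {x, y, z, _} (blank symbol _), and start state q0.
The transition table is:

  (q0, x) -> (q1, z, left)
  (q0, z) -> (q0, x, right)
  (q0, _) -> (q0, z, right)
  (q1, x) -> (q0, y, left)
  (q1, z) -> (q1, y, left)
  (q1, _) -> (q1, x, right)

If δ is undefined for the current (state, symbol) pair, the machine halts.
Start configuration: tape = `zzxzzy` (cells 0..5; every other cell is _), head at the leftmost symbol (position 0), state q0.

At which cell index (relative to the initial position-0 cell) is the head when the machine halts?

q0 | __[z]zxzzy   read z → write x, move right, go to q0
q0 | __x[z]xzzy   read z → write x, move right, go to q0
q0 | __xx[x]zzy   read x → write z, move left, go to q1
q1 | __x[x]zzzy   read x → write y, move left, go to q0
q0 | __[x]yzzzy   read x → write z, move left, go to q1
q1 | _[_]zyzzzy   read _ → write x, move right, go to q1
q1 | _x[z]yzzzy   read z → write y, move left, go to q1
q1 | _[x]yyzzzy   read x → write y, move left, go to q0
q0 | [_]yyyzzzy   read _ → write z, move right, go to q0
q0 | z[y]yyzzzy
At halt the head is at cell -1.

-1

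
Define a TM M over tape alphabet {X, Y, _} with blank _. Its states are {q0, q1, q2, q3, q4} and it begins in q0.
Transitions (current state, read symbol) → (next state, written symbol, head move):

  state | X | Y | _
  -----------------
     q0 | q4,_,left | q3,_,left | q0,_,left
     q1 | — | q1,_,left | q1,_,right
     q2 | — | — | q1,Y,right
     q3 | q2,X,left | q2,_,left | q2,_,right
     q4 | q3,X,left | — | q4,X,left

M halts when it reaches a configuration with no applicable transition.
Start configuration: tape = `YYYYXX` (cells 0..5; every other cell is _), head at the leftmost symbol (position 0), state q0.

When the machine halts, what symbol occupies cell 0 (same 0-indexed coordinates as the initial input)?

state=q0 head=0 tape=_[Y]YYYXX   (q0,Y)→(q3,_,left)
state=q3 head=-1 tape=[_]_YYYXX   (q3,_)→(q2,_,right)
state=q2 head=0 tape=_[_]YYYXX   (q2,_)→(q1,Y,right)
state=q1 head=1 tape=_Y[Y]YYXX   (q1,Y)→(q1,_,left)
state=q1 head=0 tape=_[Y]_YYXX   (q1,Y)→(q1,_,left)
state=q1 head=-1 tape=[_]__YYXX   (q1,_)→(q1,_,right)
state=q1 head=0 tape=_[_]_YYXX   (q1,_)→(q1,_,right)
state=q1 head=1 tape=__[_]YYXX   (q1,_)→(q1,_,right)
state=q1 head=2 tape=___[Y]YXX   (q1,Y)→(q1,_,left)
state=q1 head=1 tape=__[_]_YXX   (q1,_)→(q1,_,right)
state=q1 head=2 tape=___[_]YXX   (q1,_)→(q1,_,right)
state=q1 head=3 tape=____[Y]XX   (q1,Y)→(q1,_,left)
state=q1 head=2 tape=___[_]_XX   (q1,_)→(q1,_,right)
state=q1 head=3 tape=____[_]XX   (q1,_)→(q1,_,right)
state=q1 head=4 tape=_____[X]X
Cell 0 holds _ when M halts.

_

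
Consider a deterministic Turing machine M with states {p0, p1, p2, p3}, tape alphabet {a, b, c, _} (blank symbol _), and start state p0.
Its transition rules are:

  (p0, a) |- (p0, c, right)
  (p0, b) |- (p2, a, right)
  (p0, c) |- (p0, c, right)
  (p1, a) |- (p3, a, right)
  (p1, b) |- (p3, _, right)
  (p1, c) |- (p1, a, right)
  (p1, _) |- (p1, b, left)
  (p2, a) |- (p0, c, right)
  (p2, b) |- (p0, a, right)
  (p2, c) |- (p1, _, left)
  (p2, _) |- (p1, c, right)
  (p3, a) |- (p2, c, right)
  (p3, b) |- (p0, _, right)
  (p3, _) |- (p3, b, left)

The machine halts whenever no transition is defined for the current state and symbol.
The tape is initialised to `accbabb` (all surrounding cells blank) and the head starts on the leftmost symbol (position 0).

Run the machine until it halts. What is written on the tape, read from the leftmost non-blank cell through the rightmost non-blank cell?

state=p0 head=0 tape=[a]ccbabb_   (p0,a)→(p0,c,right)
state=p0 head=1 tape=c[c]cbabb_   (p0,c)→(p0,c,right)
state=p0 head=2 tape=cc[c]babb_   (p0,c)→(p0,c,right)
state=p0 head=3 tape=ccc[b]abb_   (p0,b)→(p2,a,right)
state=p2 head=4 tape=ccca[a]bb_   (p2,a)→(p0,c,right)
state=p0 head=5 tape=cccac[b]b_   (p0,b)→(p2,a,right)
state=p2 head=6 tape=cccaca[b]_   (p2,b)→(p0,a,right)
state=p0 head=7 tape=cccacaa[_]
The non-blank tape span at halt is cccacaa.

cccacaa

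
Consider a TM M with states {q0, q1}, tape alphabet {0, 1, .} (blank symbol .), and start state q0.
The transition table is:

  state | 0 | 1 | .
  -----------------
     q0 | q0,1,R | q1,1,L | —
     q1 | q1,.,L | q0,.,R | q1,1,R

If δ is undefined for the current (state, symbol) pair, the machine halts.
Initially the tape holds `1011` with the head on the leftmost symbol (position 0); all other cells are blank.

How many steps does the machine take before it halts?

12

q0 | .[1]011.   read 1 → write 1, move L, go to q1
q1 | [.]1011.   read . → write 1, move R, go to q1
q1 | 1[1]011.   read 1 → write ., move R, go to q0
q0 | 1.[0]11.   read 0 → write 1, move R, go to q0
q0 | 1.1[1]1.   read 1 → write 1, move L, go to q1
q1 | 1.[1]11.   read 1 → write ., move R, go to q0
q0 | 1..[1]1.   read 1 → write 1, move L, go to q1
q1 | 1.[.]11.   read . → write 1, move R, go to q1
q1 | 1.1[1]1.   read 1 → write ., move R, go to q0
q0 | 1.1.[1].   read 1 → write 1, move L, go to q1
q1 | 1.1[.]1.   read . → write 1, move R, go to q1
q1 | 1.11[1].   read 1 → write ., move R, go to q0
q0 | 1.11.[.]
M halts after 12 transitions.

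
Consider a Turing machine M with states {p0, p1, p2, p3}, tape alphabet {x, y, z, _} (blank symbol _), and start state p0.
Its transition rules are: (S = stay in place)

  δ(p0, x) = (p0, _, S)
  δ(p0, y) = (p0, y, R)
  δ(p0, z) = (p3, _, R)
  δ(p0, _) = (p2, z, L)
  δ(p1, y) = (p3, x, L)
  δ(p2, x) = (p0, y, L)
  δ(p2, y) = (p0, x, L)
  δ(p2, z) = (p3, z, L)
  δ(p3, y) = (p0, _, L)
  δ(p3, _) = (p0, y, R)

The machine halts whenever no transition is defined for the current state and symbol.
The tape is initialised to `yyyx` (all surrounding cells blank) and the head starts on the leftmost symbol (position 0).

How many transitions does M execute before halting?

p0 | __[y]yyx   read y → write y, move R, go to p0
p0 | __y[y]yx   read y → write y, move R, go to p0
p0 | __yy[y]x   read y → write y, move R, go to p0
p0 | __yyy[x]   read x → write _, move S, go to p0
p0 | __yyy[_]   read _ → write z, move L, go to p2
p2 | __yy[y]z   read y → write x, move L, go to p0
p0 | __y[y]xz   read y → write y, move R, go to p0
p0 | __yy[x]z   read x → write _, move S, go to p0
p0 | __yy[_]z   read _ → write z, move L, go to p2
p2 | __y[y]zz   read y → write x, move L, go to p0
p0 | __[y]xzz   read y → write y, move R, go to p0
p0 | __y[x]zz   read x → write _, move S, go to p0
p0 | __y[_]zz   read _ → write z, move L, go to p2
p2 | __[y]zzz   read y → write x, move L, go to p0
p0 | _[_]xzzz   read _ → write z, move L, go to p2
p2 | [_]zxzzz
M halts after 15 transitions.

15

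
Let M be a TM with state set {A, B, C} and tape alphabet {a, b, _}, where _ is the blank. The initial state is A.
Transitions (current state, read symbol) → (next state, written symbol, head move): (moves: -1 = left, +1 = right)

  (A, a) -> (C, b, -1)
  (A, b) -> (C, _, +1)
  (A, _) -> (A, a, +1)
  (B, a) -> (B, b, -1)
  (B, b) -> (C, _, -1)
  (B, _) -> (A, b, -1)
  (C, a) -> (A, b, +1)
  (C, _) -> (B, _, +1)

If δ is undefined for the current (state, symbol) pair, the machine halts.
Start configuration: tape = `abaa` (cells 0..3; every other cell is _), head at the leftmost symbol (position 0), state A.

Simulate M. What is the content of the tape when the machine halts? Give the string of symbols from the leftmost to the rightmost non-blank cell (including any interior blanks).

a_baa

A | _[a]baa   read a → write b, move -1, go to C
C | [_]bbaa   read _ → write _, move +1, go to B
B | _[b]baa   read b → write _, move -1, go to C
C | [_]_baa   read _ → write _, move +1, go to B
B | _[_]baa   read _ → write b, move -1, go to A
A | [_]bbaa   read _ → write a, move +1, go to A
A | a[b]baa   read b → write _, move +1, go to C
C | a_[b]aa
The non-blank tape span at halt is a_baa.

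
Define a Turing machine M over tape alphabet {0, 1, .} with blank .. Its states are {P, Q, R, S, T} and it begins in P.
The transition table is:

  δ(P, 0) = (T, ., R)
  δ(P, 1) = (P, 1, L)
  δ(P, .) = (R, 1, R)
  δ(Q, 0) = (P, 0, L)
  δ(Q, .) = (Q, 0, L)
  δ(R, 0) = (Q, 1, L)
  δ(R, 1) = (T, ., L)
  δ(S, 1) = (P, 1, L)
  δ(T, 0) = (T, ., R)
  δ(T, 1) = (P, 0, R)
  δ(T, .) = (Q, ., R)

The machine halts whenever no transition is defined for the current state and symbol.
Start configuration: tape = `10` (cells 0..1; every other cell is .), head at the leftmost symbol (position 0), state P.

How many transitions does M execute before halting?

state=P head=0 tape=.[1]0   (P,1)→(P,1,L)
state=P head=-1 tape=[.]10   (P,.)→(R,1,R)
state=R head=0 tape=1[1]0   (R,1)→(T,.,L)
state=T head=-1 tape=[1].0   (T,1)→(P,0,R)
state=P head=0 tape=0[.]0   (P,.)→(R,1,R)
state=R head=1 tape=01[0]   (R,0)→(Q,1,L)
state=Q head=0 tape=0[1]1
M halts after 6 transitions.

6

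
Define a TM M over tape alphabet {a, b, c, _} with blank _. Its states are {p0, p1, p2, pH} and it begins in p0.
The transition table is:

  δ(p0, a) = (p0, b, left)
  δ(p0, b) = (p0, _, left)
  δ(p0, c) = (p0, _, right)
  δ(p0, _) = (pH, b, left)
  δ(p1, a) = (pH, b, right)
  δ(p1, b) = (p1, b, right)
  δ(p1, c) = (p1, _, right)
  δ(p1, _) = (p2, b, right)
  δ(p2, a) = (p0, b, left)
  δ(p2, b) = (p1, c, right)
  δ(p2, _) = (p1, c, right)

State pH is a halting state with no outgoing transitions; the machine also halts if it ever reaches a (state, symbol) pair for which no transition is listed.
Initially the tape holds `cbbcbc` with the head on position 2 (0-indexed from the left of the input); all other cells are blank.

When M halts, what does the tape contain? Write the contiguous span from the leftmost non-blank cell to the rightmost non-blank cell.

state=p0 head=2 tape=cb[b]cbc   (p0,b)→(p0,_,left)
state=p0 head=1 tape=c[b]_cbc   (p0,b)→(p0,_,left)
state=p0 head=0 tape=[c]__cbc   (p0,c)→(p0,_,right)
state=p0 head=1 tape=_[_]_cbc   (p0,_)→(pH,b,left)
state=pH head=0 tape=[_]b_cbc
The non-blank tape span at halt is b_cbc.

b_cbc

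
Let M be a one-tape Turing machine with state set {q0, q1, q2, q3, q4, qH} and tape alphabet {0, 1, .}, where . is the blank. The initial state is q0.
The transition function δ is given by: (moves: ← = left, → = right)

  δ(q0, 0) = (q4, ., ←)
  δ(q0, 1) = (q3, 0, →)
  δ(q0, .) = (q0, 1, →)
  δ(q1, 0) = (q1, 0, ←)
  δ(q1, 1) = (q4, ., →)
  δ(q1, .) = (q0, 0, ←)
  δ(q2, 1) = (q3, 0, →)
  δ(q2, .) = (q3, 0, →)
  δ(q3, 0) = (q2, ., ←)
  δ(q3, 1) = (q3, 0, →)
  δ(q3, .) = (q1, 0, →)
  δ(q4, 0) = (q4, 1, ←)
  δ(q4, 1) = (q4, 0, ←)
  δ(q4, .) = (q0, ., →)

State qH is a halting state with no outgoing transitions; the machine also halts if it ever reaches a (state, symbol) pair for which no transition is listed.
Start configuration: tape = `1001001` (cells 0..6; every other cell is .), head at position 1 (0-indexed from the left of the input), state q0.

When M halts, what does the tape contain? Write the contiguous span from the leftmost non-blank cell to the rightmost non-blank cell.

1110.01

state=q0 head=1 tape=.1[0]01001   (q0,0)→(q4,.,←)
state=q4 head=0 tape=.[1].01001   (q4,1)→(q4,0,←)
state=q4 head=-1 tape=[.]0.01001   (q4,.)→(q0,.,→)
state=q0 head=0 tape=.[0].01001   (q0,0)→(q4,.,←)
state=q4 head=-1 tape=[.]..01001   (q4,.)→(q0,.,→)
state=q0 head=0 tape=.[.].01001   (q0,.)→(q0,1,→)
state=q0 head=1 tape=.1[.]01001   (q0,.)→(q0,1,→)
state=q0 head=2 tape=.11[0]1001   (q0,0)→(q4,.,←)
state=q4 head=1 tape=.1[1].1001   (q4,1)→(q4,0,←)
state=q4 head=0 tape=.[1]0.1001   (q4,1)→(q4,0,←)
state=q4 head=-1 tape=[.]00.1001   (q4,.)→(q0,.,→)
state=q0 head=0 tape=.[0]0.1001   (q0,0)→(q4,.,←)
state=q4 head=-1 tape=[.].0.1001   (q4,.)→(q0,.,→)
state=q0 head=0 tape=.[.]0.1001   (q0,.)→(q0,1,→)
state=q0 head=1 tape=.1[0].1001   (q0,0)→(q4,.,←)
state=q4 head=0 tape=.[1]..1001   (q4,1)→(q4,0,←)
state=q4 head=-1 tape=[.]0..1001   (q4,.)→(q0,.,→)
state=q0 head=0 tape=.[0]..1001   (q0,0)→(q4,.,←)
state=q4 head=-1 tape=[.]...1001   (q4,.)→(q0,.,→)
state=q0 head=0 tape=.[.]..1001   (q0,.)→(q0,1,→)
state=q0 head=1 tape=.1[.].1001   (q0,.)→(q0,1,→)
state=q0 head=2 tape=.11[.]1001   (q0,.)→(q0,1,→)
state=q0 head=3 tape=.111[1]001   (q0,1)→(q3,0,→)
state=q3 head=4 tape=.1110[0]01   (q3,0)→(q2,.,←)
state=q2 head=3 tape=.111[0].01
The non-blank tape span at halt is 1110.01.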